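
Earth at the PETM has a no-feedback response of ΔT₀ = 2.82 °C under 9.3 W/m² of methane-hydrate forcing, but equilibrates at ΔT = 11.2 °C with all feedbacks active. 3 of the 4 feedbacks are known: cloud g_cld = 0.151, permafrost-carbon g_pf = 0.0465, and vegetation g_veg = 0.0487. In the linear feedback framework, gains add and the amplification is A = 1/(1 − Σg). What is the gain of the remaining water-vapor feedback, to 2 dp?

0.50

Amplification A = ΔT/ΔT₀ = 11.2/2.82 = 3.972.
Total gain g = 1 − 1/A = 1 − 1/3.972 = 0.7482.
Known gains sum to 0.151 + 0.0465 + 0.0487 = 0.2462.
g_wv = 0.7482 − 0.2462 = 0.50.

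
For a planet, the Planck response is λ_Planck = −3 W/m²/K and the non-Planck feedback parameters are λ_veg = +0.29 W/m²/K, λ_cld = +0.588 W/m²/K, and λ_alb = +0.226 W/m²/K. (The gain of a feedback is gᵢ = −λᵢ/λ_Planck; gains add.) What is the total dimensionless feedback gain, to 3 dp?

Convert to gains: g_veg = 0.29/3 = 0.09667; g_cld = 0.588/3 = 0.196; g_alb = 0.226/3 = 0.07533.
Total gain g = 0.368.

0.368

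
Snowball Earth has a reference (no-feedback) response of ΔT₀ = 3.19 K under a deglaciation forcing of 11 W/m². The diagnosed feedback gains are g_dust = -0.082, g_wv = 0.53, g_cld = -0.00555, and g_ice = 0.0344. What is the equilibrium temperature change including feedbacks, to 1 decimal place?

6.1 K

Total gain g = -0.082 + 0.53 − 0.00555 + 0.0344 = 0.47685.
Amplification A = 1/(1 − 0.47685) = 1.911.
ΔT = 3.19 × 1.911 = 6.1 K.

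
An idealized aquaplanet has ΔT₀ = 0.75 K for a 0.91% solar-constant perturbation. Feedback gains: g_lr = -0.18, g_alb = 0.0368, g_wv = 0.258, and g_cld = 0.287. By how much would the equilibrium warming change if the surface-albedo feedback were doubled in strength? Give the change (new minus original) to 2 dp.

0.08 K

Original: g = 0.4018, ΔT = 0.75/(1−0.4018) = 1.2538 K.
With doubled surface-albedo: g' = 0.4386, ΔT' = 0.75/(1−0.4386) = 1.3359 K.
Change = 1.3359 − 1.2538 = 0.08 K.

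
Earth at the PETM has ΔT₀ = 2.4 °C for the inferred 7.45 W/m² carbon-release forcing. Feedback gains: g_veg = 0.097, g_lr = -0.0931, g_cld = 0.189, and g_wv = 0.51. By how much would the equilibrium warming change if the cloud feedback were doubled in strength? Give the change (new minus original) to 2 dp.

14.12 °C

Original: g = 0.7029, ΔT = 2.4/(1−0.7029) = 8.0781 °C.
With doubled cloud: g' = 0.8919, ΔT' = 2.4/(1−0.8919) = 22.2017 °C.
Change = 22.2017 − 8.0781 = 14.12 °C.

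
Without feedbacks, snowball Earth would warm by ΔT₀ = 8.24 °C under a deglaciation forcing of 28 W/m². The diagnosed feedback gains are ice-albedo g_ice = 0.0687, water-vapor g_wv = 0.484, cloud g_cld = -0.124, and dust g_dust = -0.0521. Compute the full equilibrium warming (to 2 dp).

Total gain g = 0.0687 + 0.484 − 0.124 − 0.0521 = 0.3766.
Amplification A = 1/(1 − 0.3766) = 1.604.
ΔT = 8.24 × 1.604 = 13.22 °C.

13.22 °C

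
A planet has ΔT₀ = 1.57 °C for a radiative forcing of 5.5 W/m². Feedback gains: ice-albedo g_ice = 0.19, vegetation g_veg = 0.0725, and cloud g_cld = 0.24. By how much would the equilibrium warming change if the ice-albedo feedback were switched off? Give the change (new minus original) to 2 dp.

Original: g = 0.5025, ΔT = 1.57/(1−0.5025) = 3.1558 °C.
Without ice-albedo: g' = 0.3125, ΔT' = 1.57/(1−0.3125) = 2.2836 °C.
Change = 2.2836 − 3.1558 = -0.87 °C.

-0.87 °C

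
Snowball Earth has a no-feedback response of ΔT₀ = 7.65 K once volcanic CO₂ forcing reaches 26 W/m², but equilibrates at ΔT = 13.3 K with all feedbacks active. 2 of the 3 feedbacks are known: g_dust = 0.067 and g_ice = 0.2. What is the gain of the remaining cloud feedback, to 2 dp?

0.16

Amplification A = ΔT/ΔT₀ = 13.3/7.65 = 1.739.
Total gain g = 1 − 1/A = 1 − 1/1.739 = 0.425.
Known gains sum to 0.067 + 0.2 = 0.267.
g_cld = 0.425 − 0.267 = 0.16.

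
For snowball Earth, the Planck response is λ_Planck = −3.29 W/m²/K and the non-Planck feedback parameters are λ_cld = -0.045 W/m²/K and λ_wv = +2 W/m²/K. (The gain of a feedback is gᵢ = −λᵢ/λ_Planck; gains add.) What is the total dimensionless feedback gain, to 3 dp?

0.594

Convert to gains: g_cld = -0.045/3.29 = -0.01368; g_wv = 2/3.29 = 0.6079.
Total gain g = 0.59422.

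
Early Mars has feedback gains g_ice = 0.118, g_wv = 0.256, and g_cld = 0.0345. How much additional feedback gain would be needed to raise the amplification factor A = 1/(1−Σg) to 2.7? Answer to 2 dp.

0.22

Current total gain = 0.4085.
Target gain for A = 2.7: g* = 1 − 1/2.7 = 0.6296.
Additional gain needed = 0.6296 − 0.4085 = 0.22.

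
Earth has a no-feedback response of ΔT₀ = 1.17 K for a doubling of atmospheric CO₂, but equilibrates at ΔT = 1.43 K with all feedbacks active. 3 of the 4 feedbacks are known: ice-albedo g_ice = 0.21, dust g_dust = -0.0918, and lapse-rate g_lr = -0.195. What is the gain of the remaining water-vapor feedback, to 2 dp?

0.26

Amplification A = ΔT/ΔT₀ = 1.43/1.17 = 1.222.
Total gain g = 1 − 1/A = 1 − 1/1.222 = 0.1817.
Known gains sum to 0.21 − 0.0918 − 0.195 = -0.0768.
g_wv = 0.1817 + 0.0768 = 0.26.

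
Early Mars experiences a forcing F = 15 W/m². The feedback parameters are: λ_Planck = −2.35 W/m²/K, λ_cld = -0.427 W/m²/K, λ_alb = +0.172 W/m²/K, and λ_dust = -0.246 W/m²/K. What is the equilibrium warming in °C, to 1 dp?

Net feedback parameter λ = (−2.35) + (-0.427) + (+0.172) + (-0.246) = -2.851 W/m²/K.
ΔT = −F/λ = −15/(-2.851) = 5.3 °C.

5.3 °C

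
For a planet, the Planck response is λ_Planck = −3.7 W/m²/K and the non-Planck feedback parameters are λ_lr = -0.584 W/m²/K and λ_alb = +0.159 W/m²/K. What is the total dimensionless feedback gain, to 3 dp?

-0.115

Convert to gains: g_lr = -0.584/3.7 = -0.1578; g_alb = 0.159/3.7 = 0.04297.
Total gain g = -0.11483.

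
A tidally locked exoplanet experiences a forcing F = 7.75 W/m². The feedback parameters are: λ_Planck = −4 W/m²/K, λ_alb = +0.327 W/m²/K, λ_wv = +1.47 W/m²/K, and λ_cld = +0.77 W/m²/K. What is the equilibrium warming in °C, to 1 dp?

Net feedback parameter λ = (−4) + (+0.327) + (+1.47) + (+0.77) = -1.433 W/m²/K.
ΔT = −F/λ = −7.75/(-1.433) = 5.4 °C.

5.4 °C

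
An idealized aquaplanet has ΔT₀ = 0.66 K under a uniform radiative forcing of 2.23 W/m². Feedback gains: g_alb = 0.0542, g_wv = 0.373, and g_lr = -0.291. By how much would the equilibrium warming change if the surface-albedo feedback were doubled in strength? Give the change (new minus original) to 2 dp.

Original: g = 0.1362, ΔT = 0.66/(1−0.1362) = 0.7641 K.
With doubled surface-albedo: g' = 0.1904, ΔT' = 0.66/(1−0.1904) = 0.8152 K.
Change = 0.8152 − 0.7641 = 0.05 K.

0.05 K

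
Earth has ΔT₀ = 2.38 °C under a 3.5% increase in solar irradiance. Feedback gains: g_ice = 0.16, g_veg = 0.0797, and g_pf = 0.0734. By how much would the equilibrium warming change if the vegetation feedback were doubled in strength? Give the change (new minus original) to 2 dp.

Original: g = 0.3131, ΔT = 2.38/(1−0.3131) = 3.4648 °C.
With doubled vegetation: g' = 0.3928, ΔT' = 2.38/(1−0.3928) = 3.9196 °C.
Change = 3.9196 − 3.4648 = 0.45 °C.

0.45 °C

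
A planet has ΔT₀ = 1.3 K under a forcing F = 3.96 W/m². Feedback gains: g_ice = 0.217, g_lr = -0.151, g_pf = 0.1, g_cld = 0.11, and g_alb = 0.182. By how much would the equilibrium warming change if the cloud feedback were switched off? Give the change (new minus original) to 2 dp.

-0.40 K

Original: g = 0.458, ΔT = 1.3/(1−0.458) = 2.3985 K.
Without cloud: g' = 0.348, ΔT' = 1.3/(1−0.348) = 1.9939 K.
Change = 1.9939 − 2.3985 = -0.40 K.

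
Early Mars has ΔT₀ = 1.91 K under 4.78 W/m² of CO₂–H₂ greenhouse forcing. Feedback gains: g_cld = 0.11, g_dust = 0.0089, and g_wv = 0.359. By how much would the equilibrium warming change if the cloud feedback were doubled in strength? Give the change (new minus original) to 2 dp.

Original: g = 0.4779, ΔT = 1.91/(1−0.4779) = 3.6583 K.
With doubled cloud: g' = 0.5879, ΔT' = 1.91/(1−0.5879) = 4.6348 K.
Change = 4.6348 − 3.6583 = 0.98 K.

0.98 K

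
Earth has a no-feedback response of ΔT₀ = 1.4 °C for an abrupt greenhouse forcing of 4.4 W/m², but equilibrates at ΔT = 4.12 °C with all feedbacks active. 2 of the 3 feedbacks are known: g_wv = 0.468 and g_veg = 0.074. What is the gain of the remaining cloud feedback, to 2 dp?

0.12

Amplification A = ΔT/ΔT₀ = 4.12/1.4 = 2.943.
Total gain g = 1 − 1/A = 1 − 1/2.943 = 0.6602.
Known gains sum to 0.468 + 0.074 = 0.542.
g_cld = 0.6602 − 0.542 = 0.12.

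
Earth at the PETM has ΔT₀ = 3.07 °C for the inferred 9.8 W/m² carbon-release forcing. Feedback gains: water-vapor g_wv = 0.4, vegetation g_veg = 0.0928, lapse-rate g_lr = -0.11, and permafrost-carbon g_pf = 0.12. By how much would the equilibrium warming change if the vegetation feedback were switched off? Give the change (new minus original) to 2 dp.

Original: g = 0.5028, ΔT = 3.07/(1−0.5028) = 6.1746 °C.
Without vegetation: g' = 0.41, ΔT' = 3.07/(1−0.41) = 5.2034 °C.
Change = 5.2034 − 6.1746 = -0.97 °C.

-0.97 °C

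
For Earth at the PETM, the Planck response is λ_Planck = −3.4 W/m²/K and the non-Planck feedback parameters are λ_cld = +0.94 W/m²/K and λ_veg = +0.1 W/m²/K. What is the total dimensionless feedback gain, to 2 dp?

Convert to gains: g_cld = 0.94/3.4 = 0.2765; g_veg = 0.1/3.4 = 0.02941.
Total gain g = 0.30591.

0.31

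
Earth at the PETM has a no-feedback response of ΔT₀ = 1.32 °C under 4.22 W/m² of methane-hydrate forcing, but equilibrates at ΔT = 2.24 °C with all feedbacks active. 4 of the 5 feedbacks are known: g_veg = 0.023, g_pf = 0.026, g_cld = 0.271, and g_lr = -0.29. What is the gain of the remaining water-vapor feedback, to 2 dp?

Amplification A = ΔT/ΔT₀ = 2.24/1.32 = 1.697.
Total gain g = 1 − 1/A = 1 − 1/1.697 = 0.4107.
Known gains sum to 0.023 + 0.026 + 0.271 − 0.29 = 0.03.
g_wv = 0.4107 − 0.03 = 0.38.

0.38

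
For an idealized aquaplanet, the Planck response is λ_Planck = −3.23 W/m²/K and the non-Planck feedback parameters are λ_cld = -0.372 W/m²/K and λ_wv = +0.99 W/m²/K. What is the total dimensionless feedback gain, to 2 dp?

0.19

Convert to gains: g_cld = -0.372/3.23 = -0.1152; g_wv = 0.99/3.23 = 0.3065.
Total gain g = 0.1913.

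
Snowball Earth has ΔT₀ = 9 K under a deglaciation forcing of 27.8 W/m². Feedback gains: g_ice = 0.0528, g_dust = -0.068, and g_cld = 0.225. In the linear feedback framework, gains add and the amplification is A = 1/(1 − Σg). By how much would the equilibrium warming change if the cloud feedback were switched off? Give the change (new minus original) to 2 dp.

Original: g = 0.2098, ΔT = 9/(1−0.2098) = 11.3895 K.
Without cloud: g' = -0.0152, ΔT' = 9/(1+0.0152) = 8.8652 K.
Change = 8.8652 − 11.3895 = -2.52 K.

-2.52 K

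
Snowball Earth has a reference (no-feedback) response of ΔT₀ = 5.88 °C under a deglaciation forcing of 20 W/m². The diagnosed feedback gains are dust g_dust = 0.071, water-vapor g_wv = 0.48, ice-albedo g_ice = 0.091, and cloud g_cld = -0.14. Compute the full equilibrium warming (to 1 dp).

Total gain g = 0.071 + 0.48 + 0.091 − 0.14 = 0.502.
Amplification A = 1/(1 − 0.502) = 2.008.
ΔT = 5.88 × 2.008 = 11.8 °C.

11.8 °C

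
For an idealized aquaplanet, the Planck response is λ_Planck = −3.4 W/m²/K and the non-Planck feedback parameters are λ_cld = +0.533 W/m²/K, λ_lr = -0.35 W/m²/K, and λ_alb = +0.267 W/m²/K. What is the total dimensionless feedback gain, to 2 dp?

Convert to gains: g_cld = 0.533/3.4 = 0.1568; g_lr = -0.35/3.4 = -0.1029; g_alb = 0.267/3.4 = 0.07853.
Total gain g = 0.13243.

0.13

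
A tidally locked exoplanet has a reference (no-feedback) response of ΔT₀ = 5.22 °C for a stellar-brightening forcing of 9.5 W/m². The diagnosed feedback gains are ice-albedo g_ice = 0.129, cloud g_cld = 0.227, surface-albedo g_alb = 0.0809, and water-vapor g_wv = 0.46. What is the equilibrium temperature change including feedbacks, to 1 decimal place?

Total gain g = 0.129 + 0.227 + 0.0809 + 0.46 = 0.8969.
Amplification A = 1/(1 − 0.8969) = 9.699.
ΔT = 5.22 × 9.699 = 50.6 °C.

50.6 °C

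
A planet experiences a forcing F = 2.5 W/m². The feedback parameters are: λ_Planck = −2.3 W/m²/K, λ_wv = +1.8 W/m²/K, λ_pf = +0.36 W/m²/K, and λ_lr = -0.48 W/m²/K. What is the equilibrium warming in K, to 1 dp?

4.0 K

Net feedback parameter λ = (−2.3) + (+1.8) + (+0.36) + (-0.48) = -0.62 W/m²/K.
ΔT = −F/λ = −2.5/(-0.62) = 4.0 K.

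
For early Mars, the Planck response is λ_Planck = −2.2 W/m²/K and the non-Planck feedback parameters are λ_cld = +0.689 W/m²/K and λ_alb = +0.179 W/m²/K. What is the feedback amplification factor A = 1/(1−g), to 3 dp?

Convert to gains: g_cld = 0.689/2.2 = 0.3132; g_alb = 0.179/2.2 = 0.08136.
Total gain g = 0.39456.
A = 1/(1 − 0.39456) = 1.652.

1.652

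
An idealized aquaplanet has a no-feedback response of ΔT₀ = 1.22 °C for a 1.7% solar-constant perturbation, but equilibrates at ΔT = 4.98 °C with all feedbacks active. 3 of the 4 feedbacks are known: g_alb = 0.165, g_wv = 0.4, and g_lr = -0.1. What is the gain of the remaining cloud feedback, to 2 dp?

Amplification A = ΔT/ΔT₀ = 4.98/1.22 = 4.082.
Total gain g = 1 − 1/A = 1 − 1/4.082 = 0.755.
Known gains sum to 0.165 + 0.4 − 0.1 = 0.465.
g_cld = 0.755 − 0.465 = 0.29.

0.29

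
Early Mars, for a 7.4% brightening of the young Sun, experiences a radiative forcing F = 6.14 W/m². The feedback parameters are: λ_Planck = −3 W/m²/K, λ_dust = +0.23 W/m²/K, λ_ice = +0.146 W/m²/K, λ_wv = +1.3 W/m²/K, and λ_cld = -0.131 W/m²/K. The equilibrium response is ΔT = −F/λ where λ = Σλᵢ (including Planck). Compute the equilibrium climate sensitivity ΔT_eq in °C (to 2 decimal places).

Net feedback parameter λ = (−3) + (+0.23) + (+0.146) + (+1.3) + (-0.131) = -1.455 W/m²/K.
ΔT = −F/λ = −6.14/(-1.455) = 4.22 °C.

4.22 °C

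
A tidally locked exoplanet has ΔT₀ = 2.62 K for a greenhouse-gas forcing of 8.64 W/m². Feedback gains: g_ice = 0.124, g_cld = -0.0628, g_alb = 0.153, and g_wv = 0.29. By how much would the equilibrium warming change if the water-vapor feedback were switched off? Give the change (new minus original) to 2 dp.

-1.95 K

Original: g = 0.5042, ΔT = 2.62/(1−0.5042) = 5.2844 K.
Without water-vapor: g' = 0.2142, ΔT' = 2.62/(1−0.2142) = 3.3342 K.
Change = 3.3342 − 5.2844 = -1.95 K.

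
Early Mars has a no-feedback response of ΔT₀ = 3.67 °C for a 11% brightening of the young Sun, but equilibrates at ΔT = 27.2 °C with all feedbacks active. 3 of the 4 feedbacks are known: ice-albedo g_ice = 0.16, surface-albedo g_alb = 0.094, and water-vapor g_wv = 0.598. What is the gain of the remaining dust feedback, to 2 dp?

Amplification A = ΔT/ΔT₀ = 27.2/3.67 = 7.411.
Total gain g = 1 − 1/A = 1 − 1/7.411 = 0.8651.
Known gains sum to 0.16 + 0.094 + 0.598 = 0.852.
g_dust = 0.8651 − 0.852 = 0.01.

0.01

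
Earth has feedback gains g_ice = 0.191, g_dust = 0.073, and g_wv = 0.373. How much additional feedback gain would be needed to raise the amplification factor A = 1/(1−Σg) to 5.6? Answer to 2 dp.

Current total gain = 0.637.
Target gain for A = 5.6: g* = 1 − 1/5.6 = 0.8214.
Additional gain needed = 0.8214 − 0.637 = 0.18.

0.18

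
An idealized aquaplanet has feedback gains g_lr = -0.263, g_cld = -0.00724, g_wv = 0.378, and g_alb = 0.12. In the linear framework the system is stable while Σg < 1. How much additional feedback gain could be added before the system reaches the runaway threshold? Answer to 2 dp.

Current total gain = -0.263 − 0.00724 + 0.378 + 0.12 = 0.22776.
Margin to runaway = 1 − 0.22776 = 0.77.

0.77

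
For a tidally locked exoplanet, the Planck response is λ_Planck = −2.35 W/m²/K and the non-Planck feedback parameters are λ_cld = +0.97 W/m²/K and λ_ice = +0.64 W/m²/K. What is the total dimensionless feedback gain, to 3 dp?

0.685

Convert to gains: g_cld = 0.97/2.35 = 0.4128; g_ice = 0.64/2.35 = 0.2723.
Total gain g = 0.6851.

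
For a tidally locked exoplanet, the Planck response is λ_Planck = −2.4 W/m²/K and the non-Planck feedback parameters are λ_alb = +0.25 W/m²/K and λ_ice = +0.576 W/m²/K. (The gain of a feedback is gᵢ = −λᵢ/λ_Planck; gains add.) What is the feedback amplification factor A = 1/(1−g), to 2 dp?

1.52

Convert to gains: g_alb = 0.25/2.4 = 0.1042; g_ice = 0.576/2.4 = 0.24.
Total gain g = 0.3442.
A = 1/(1 − 0.3442) = 1.52.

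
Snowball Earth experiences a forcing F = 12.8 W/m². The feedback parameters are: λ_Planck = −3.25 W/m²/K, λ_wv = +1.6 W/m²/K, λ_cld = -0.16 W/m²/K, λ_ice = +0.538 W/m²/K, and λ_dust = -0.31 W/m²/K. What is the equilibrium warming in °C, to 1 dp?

Net feedback parameter λ = (−3.25) + (+1.6) + (-0.16) + (+0.538) + (-0.31) = -1.582 W/m²/K.
ΔT = −F/λ = −12.8/(-1.582) = 8.1 °C.

8.1 °C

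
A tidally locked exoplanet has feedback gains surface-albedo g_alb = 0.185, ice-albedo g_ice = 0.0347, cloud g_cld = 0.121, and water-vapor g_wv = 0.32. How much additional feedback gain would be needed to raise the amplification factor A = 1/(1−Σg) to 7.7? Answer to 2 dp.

Current total gain = 0.6607.
Target gain for A = 7.7: g* = 1 − 1/7.7 = 0.8701.
Additional gain needed = 0.8701 − 0.6607 = 0.21.

0.21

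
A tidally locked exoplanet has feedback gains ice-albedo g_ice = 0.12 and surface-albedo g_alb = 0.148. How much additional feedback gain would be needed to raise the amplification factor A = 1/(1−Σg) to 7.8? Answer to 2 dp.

0.60

Current total gain = 0.268.
Target gain for A = 7.8: g* = 1 − 1/7.8 = 0.8718.
Additional gain needed = 0.8718 − 0.268 = 0.60.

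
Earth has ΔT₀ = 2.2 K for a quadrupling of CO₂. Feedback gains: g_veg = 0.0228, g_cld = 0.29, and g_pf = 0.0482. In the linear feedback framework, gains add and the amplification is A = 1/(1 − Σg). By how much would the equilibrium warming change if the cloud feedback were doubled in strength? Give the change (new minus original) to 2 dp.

2.86 K

Original: g = 0.361, ΔT = 2.2/(1−0.361) = 3.4429 K.
With doubled cloud: g' = 0.651, ΔT' = 2.2/(1−0.651) = 6.3037 K.
Change = 6.3037 − 3.4429 = 2.86 K.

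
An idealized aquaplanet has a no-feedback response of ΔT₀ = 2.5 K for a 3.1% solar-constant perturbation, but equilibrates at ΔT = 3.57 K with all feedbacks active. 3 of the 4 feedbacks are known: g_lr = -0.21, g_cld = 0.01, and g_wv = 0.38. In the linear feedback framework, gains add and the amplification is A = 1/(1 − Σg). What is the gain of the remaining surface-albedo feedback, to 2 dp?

Amplification A = ΔT/ΔT₀ = 3.57/2.5 = 1.428.
Total gain g = 1 − 1/A = 1 − 1/1.428 = 0.2997.
Known gains sum to -0.21 + 0.01 + 0.38 = 0.18.
g_alb = 0.2997 − 0.18 = 0.12.

0.12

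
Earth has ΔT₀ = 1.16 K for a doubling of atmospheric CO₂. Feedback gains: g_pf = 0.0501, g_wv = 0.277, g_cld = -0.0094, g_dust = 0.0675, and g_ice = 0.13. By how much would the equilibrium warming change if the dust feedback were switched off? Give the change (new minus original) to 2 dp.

-0.29 K

Original: g = 0.5152, ΔT = 1.16/(1−0.5152) = 2.3927 K.
Without dust: g' = 0.4477, ΔT' = 1.16/(1−0.4477) = 2.1003 K.
Change = 2.1003 − 2.3927 = -0.29 K.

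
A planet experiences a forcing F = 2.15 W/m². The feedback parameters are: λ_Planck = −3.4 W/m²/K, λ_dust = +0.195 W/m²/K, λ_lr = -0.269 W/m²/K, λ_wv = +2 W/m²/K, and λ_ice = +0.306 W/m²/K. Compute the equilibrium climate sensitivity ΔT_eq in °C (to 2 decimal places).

Net feedback parameter λ = (−3.4) + (+0.195) + (-0.269) + (+2) + (+0.306) = -1.168 W/m²/K.
ΔT = −F/λ = −2.15/(-1.168) = 1.84 °C.

1.84 °C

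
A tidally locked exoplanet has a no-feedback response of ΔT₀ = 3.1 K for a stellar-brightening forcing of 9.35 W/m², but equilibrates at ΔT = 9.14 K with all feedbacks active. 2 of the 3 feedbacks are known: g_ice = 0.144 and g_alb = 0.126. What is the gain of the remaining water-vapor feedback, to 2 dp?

0.39

Amplification A = ΔT/ΔT₀ = 9.14/3.1 = 2.948.
Total gain g = 1 − 1/A = 1 − 1/2.948 = 0.6608.
Known gains sum to 0.144 + 0.126 = 0.27.
g_wv = 0.6608 − 0.27 = 0.39.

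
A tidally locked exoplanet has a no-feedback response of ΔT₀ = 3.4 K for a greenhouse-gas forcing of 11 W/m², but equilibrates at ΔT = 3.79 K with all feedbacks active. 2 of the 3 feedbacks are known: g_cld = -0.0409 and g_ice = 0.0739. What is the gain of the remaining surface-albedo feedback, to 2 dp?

0.07

Amplification A = ΔT/ΔT₀ = 3.79/3.4 = 1.115.
Total gain g = 1 − 1/A = 1 − 1/1.115 = 0.1031.
Known gains sum to -0.0409 + 0.0739 = 0.033.
g_alb = 0.1031 − 0.033 = 0.07.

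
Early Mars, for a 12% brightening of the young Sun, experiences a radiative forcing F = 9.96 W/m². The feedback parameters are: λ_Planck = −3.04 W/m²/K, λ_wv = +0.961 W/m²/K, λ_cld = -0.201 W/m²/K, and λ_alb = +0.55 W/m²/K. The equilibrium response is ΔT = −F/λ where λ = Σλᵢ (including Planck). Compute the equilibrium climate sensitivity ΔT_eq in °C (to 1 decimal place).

Net feedback parameter λ = (−3.04) + (+0.961) + (-0.201) + (+0.55) = -1.73 W/m²/K.
ΔT = −F/λ = −9.96/(-1.73) = 5.8 °C.

5.8 °C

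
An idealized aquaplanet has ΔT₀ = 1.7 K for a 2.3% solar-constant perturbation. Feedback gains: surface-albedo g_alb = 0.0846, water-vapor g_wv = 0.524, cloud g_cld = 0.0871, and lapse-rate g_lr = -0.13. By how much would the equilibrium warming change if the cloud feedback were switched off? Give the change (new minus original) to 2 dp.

Original: g = 0.5657, ΔT = 1.7/(1−0.5657) = 3.9143 K.
Without cloud: g' = 0.4786, ΔT' = 1.7/(1−0.4786) = 3.2605 K.
Change = 3.2605 − 3.9143 = -0.65 K.

-0.65 K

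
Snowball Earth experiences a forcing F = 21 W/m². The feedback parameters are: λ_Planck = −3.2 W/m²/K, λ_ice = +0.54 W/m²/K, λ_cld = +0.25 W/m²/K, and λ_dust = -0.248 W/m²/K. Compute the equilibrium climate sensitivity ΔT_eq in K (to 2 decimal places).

Net feedback parameter λ = (−3.2) + (+0.54) + (+0.25) + (-0.248) = -2.658 W/m²/K.
ΔT = −F/λ = −21/(-2.658) = 7.90 K.

7.90 K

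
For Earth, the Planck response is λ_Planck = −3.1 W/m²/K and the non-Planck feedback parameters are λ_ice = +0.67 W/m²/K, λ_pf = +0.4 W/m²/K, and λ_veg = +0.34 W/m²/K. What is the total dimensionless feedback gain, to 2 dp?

0.45

Convert to gains: g_ice = 0.67/3.1 = 0.2161; g_pf = 0.4/3.1 = 0.129; g_veg = 0.34/3.1 = 0.1097.
Total gain g = 0.4548.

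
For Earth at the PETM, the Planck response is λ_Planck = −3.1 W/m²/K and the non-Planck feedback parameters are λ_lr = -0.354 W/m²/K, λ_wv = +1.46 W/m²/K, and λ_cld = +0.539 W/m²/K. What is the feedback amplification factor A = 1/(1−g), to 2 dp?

2.13

Convert to gains: g_lr = -0.354/3.1 = -0.1142; g_wv = 1.46/3.1 = 0.471; g_cld = 0.539/3.1 = 0.1739.
Total gain g = 0.5307.
A = 1/(1 − 0.5307) = 2.13.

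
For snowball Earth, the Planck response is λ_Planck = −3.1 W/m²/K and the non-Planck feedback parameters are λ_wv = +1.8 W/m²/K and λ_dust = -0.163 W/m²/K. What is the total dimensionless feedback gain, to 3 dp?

0.528

Convert to gains: g_wv = 1.8/3.1 = 0.5806; g_dust = -0.163/3.1 = -0.05258.
Total gain g = 0.52802.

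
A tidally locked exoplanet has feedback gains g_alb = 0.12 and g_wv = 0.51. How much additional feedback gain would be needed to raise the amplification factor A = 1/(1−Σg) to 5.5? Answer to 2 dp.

Current total gain = 0.63.
Target gain for A = 5.5: g* = 1 − 1/5.5 = 0.8182.
Additional gain needed = 0.8182 − 0.63 = 0.19.

0.19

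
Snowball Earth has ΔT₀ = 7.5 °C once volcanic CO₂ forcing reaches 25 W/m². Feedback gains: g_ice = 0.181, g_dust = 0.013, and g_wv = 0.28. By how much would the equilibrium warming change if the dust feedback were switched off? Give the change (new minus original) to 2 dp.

-0.34 °C

Original: g = 0.474, ΔT = 7.5/(1−0.474) = 14.2586 °C.
Without dust: g' = 0.461, ΔT' = 7.5/(1−0.461) = 13.9147 °C.
Change = 13.9147 − 14.2586 = -0.34 °C.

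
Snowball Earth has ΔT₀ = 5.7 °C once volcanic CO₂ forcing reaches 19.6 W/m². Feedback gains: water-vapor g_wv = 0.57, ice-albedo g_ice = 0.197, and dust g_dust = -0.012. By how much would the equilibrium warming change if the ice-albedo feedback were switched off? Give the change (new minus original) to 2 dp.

-10.37 °C

Original: g = 0.755, ΔT = 5.7/(1−0.755) = 23.2653 °C.
Without ice-albedo: g' = 0.558, ΔT' = 5.7/(1−0.558) = 12.8959 °C.
Change = 12.8959 − 23.2653 = -10.37 °C.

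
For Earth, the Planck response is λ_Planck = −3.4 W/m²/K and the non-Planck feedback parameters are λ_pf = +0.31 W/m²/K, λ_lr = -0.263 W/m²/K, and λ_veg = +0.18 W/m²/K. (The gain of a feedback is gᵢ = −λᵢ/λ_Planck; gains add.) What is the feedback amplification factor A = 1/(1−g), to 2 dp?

1.07

Convert to gains: g_pf = 0.31/3.4 = 0.09118; g_lr = -0.263/3.4 = -0.07735; g_veg = 0.18/3.4 = 0.05294.
Total gain g = 0.06677.
A = 1/(1 − 0.06677) = 1.07.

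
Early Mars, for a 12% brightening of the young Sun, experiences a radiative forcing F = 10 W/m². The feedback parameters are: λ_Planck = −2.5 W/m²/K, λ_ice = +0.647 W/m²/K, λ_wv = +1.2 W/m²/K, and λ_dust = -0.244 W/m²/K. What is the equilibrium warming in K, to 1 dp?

Net feedback parameter λ = (−2.5) + (+0.647) + (+1.2) + (-0.244) = -0.897 W/m²/K.
ΔT = −F/λ = −10/(-0.897) = 11.1 K.

11.1 K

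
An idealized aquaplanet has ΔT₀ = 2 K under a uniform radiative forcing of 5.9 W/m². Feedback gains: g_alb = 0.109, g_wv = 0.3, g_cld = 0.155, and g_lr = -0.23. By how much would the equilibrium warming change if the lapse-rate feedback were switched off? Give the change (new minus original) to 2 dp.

Original: g = 0.334, ΔT = 2/(1−0.334) = 3.0030 K.
Without lapse-rate: g' = 0.564, ΔT' = 2/(1−0.564) = 4.5872 K.
Change = 4.5872 − 3.0030 = 1.58 K.

1.58 K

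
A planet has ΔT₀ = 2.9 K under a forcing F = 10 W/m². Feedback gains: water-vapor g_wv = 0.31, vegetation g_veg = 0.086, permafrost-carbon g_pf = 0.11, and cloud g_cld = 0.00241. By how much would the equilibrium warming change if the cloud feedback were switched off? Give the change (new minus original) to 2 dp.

Original: g = 0.50841, ΔT = 2.9/(1−0.50841) = 5.8992 K.
Without cloud: g' = 0.506, ΔT' = 2.9/(1−0.506) = 5.8704 K.
Change = 5.8704 − 5.8992 = -0.03 K.

-0.03 K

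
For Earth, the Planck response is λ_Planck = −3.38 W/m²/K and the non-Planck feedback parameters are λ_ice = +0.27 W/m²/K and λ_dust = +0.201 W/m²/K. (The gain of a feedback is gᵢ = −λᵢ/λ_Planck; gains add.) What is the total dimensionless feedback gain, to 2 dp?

Convert to gains: g_ice = 0.27/3.38 = 0.07988; g_dust = 0.201/3.38 = 0.05947.
Total gain g = 0.13935.

0.14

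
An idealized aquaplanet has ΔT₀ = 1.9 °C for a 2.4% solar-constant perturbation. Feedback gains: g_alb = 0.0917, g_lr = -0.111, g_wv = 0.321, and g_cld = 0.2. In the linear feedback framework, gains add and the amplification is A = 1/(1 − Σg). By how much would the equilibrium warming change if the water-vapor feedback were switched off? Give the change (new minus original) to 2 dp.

-1.49 °C

Original: g = 0.5017, ΔT = 1.9/(1−0.5017) = 3.8130 °C.
Without water-vapor: g' = 0.1807, ΔT' = 1.9/(1−0.1807) = 2.3191 °C.
Change = 2.3191 − 3.8130 = -1.49 °C.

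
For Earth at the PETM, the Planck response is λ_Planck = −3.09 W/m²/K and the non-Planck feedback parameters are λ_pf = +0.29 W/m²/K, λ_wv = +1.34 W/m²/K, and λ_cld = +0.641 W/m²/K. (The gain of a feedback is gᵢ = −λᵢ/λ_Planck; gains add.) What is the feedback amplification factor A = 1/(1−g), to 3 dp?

3.773

Convert to gains: g_pf = 0.29/3.09 = 0.09385; g_wv = 1.34/3.09 = 0.4337; g_cld = 0.641/3.09 = 0.2074.
Total gain g = 0.73495.
A = 1/(1 − 0.73495) = 3.773.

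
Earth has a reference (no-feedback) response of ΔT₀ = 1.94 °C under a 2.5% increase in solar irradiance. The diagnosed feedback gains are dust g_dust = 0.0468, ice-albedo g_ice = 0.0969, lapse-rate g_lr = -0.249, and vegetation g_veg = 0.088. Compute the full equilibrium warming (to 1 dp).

1.9 °C

Total gain g = 0.0468 + 0.0969 − 0.249 + 0.088 = -0.0173.
Amplification A = 1/(1 + 0.0173) = 0.983.
ΔT = 1.94 × 0.983 = 1.9 °C.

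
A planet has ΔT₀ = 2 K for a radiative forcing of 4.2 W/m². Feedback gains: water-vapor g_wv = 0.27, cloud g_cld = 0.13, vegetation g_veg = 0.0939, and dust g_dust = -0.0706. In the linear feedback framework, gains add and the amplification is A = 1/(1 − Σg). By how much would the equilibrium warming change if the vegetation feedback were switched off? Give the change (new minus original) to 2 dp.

-0.49 K

Original: g = 0.4233, ΔT = 2/(1−0.4233) = 3.4680 K.
Without vegetation: g' = 0.3294, ΔT' = 2/(1−0.3294) = 2.9824 K.
Change = 2.9824 − 3.4680 = -0.49 K.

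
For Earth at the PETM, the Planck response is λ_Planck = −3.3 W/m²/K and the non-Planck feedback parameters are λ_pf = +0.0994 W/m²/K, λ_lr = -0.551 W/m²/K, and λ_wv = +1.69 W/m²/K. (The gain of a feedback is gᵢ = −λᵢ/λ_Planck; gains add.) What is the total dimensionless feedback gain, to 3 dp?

Convert to gains: g_pf = 0.0994/3.3 = 0.03012; g_lr = -0.551/3.3 = -0.167; g_wv = 1.69/3.3 = 0.5121.
Total gain g = 0.37522.

0.375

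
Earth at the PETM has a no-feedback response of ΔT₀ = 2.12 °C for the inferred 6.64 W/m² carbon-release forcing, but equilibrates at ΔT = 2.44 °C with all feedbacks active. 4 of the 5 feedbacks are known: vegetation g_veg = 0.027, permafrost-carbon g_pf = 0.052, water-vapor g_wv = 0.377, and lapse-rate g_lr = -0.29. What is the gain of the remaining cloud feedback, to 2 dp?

-0.03

Amplification A = ΔT/ΔT₀ = 2.44/2.12 = 1.151.
Total gain g = 1 − 1/A = 1 − 1/1.151 = 0.1312.
Known gains sum to 0.027 + 0.052 + 0.377 − 0.29 = 0.166.
g_cld = 0.1312 − 0.166 = -0.03.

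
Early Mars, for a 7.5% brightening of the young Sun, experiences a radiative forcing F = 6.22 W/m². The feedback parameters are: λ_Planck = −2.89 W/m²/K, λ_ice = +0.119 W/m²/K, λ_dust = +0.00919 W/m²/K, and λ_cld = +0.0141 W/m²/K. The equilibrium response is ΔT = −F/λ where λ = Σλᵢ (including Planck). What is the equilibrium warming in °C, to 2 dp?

2.26 °C

Net feedback parameter λ = (−2.89) + (+0.119) + (+0.00919) + (+0.0141) = -2.74771 W/m²/K.
ΔT = −F/λ = −6.22/(-2.74771) = 2.26 °C.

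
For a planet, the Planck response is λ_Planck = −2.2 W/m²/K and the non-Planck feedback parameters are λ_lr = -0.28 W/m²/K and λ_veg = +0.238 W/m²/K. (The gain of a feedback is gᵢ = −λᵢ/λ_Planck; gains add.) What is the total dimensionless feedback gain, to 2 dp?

Convert to gains: g_lr = -0.28/2.2 = -0.1273; g_veg = 0.238/2.2 = 0.1082.
Total gain g = -0.0191.

-0.02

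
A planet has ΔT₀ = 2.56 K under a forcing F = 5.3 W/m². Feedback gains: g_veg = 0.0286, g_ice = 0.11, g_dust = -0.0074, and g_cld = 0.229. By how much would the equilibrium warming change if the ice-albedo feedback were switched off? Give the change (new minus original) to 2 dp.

-0.59 K

Original: g = 0.3602, ΔT = 2.56/(1−0.3602) = 4.0013 K.
Without ice-albedo: g' = 0.2502, ΔT' = 2.56/(1−0.2502) = 3.4142 K.
Change = 3.4142 − 4.0013 = -0.59 K.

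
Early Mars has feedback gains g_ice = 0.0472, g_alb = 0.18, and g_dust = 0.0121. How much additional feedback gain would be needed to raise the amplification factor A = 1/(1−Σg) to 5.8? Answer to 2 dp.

0.59

Current total gain = 0.2393.
Target gain for A = 5.8: g* = 1 − 1/5.8 = 0.8276.
Additional gain needed = 0.8276 − 0.2393 = 0.59.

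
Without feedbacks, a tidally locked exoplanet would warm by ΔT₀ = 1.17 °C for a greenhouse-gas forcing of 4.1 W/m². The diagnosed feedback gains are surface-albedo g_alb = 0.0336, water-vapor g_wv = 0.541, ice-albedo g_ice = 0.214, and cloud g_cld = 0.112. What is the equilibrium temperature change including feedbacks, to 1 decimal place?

11.8 °C

Total gain g = 0.0336 + 0.541 + 0.214 + 0.112 = 0.9006.
Amplification A = 1/(1 − 0.9006) = 10.06.
ΔT = 1.17 × 10.06 = 11.8 °C.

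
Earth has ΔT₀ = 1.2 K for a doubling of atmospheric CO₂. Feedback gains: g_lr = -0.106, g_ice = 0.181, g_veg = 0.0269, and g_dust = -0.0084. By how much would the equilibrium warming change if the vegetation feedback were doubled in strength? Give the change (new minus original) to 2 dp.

0.04 K

Original: g = 0.0935, ΔT = 1.2/(1−0.0935) = 1.3238 K.
With doubled vegetation: g' = 0.1204, ΔT' = 1.2/(1−0.1204) = 1.3643 K.
Change = 1.3643 − 1.3238 = 0.04 K.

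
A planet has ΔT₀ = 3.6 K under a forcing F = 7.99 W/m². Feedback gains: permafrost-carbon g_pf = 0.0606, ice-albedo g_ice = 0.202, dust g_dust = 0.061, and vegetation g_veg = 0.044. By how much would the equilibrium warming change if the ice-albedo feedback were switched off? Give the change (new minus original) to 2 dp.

-1.38 K

Original: g = 0.3676, ΔT = 3.6/(1−0.3676) = 5.6926 K.
Without ice-albedo: g' = 0.1656, ΔT' = 3.6/(1−0.1656) = 4.3145 K.
Change = 4.3145 − 5.6926 = -1.38 K.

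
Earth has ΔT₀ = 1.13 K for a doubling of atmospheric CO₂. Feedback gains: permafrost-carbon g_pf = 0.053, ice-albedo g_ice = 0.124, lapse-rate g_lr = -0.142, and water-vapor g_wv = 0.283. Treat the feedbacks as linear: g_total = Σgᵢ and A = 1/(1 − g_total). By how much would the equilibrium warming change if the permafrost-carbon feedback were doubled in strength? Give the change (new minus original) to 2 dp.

Original: g = 0.318, ΔT = 1.13/(1−0.318) = 1.6569 K.
With doubled permafrost-carbon: g' = 0.371, ΔT' = 1.13/(1−0.371) = 1.7965 K.
Change = 1.7965 − 1.6569 = 0.14 K.

0.14 K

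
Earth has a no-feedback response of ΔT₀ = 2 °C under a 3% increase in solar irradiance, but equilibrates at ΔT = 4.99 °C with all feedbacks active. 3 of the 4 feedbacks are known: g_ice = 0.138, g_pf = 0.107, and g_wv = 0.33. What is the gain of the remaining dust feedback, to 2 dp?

0.02

Amplification A = ΔT/ΔT₀ = 4.99/2 = 2.495.
Total gain g = 1 − 1/A = 1 − 1/2.495 = 0.5992.
Known gains sum to 0.138 + 0.107 + 0.33 = 0.575.
g_dust = 0.5992 − 0.575 = 0.02.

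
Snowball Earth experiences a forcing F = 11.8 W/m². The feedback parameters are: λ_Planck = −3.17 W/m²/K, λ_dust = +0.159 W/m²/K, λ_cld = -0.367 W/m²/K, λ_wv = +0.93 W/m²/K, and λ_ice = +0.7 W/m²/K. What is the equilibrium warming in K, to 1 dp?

Net feedback parameter λ = (−3.17) + (+0.159) + (-0.367) + (+0.93) + (+0.7) = -1.748 W/m²/K.
ΔT = −F/λ = −11.8/(-1.748) = 6.8 K.

6.8 K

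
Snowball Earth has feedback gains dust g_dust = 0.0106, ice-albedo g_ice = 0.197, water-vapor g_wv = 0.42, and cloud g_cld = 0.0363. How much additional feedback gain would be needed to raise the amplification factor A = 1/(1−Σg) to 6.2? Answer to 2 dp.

Current total gain = 0.6639.
Target gain for A = 6.2: g* = 1 − 1/6.2 = 0.8387.
Additional gain needed = 0.8387 − 0.6639 = 0.17.

0.17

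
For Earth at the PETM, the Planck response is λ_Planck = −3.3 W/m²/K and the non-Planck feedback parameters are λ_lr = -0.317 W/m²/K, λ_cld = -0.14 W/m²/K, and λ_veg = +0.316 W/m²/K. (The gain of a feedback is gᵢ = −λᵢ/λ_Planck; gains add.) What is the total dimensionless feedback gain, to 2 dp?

-0.04

Convert to gains: g_lr = -0.317/3.3 = -0.09606; g_cld = -0.14/3.3 = -0.04242; g_veg = 0.316/3.3 = 0.09576.
Total gain g = -0.04272.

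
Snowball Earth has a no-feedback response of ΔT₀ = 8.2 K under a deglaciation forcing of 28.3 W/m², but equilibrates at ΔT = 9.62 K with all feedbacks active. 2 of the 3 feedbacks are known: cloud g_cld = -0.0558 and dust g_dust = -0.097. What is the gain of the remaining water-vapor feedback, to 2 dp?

Amplification A = ΔT/ΔT₀ = 9.62/8.2 = 1.173.
Total gain g = 1 − 1/A = 1 − 1/1.173 = 0.1475.
Known gains sum to -0.0558 − 0.097 = -0.1528.
g_wv = 0.1475 + 0.1528 = 0.30.

0.30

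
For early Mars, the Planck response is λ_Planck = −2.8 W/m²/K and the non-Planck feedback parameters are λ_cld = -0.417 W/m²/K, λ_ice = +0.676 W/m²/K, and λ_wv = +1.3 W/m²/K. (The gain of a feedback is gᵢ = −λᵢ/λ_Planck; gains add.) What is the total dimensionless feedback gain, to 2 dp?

Convert to gains: g_cld = -0.417/2.8 = -0.1489; g_ice = 0.676/2.8 = 0.2414; g_wv = 1.3/2.8 = 0.4643.
Total gain g = 0.5568.

0.56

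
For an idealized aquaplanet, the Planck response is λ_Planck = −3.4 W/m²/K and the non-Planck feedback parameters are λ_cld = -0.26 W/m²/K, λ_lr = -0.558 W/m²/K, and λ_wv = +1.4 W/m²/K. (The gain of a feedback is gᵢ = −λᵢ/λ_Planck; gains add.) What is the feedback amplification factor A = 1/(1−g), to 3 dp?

1.207

Convert to gains: g_cld = -0.26/3.4 = -0.07647; g_lr = -0.558/3.4 = -0.1641; g_wv = 1.4/3.4 = 0.4118.
Total gain g = 0.17123.
A = 1/(1 − 0.17123) = 1.207.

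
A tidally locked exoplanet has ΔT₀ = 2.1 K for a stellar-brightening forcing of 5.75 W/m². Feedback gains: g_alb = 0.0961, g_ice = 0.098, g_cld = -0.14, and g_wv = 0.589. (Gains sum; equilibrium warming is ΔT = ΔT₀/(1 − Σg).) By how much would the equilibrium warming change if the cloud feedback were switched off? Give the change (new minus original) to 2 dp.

3.80 K

Original: g = 0.6431, ΔT = 2.1/(1−0.6431) = 5.8840 K.
Without cloud: g' = 0.7831, ΔT' = 2.1/(1−0.7831) = 9.6819 K.
Change = 9.6819 − 5.8840 = 3.80 K.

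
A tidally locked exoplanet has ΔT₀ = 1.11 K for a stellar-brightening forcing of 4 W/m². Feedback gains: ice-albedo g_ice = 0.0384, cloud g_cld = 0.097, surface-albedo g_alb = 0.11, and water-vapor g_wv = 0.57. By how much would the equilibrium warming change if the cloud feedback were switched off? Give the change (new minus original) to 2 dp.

Original: g = 0.8154, ΔT = 1.11/(1−0.8154) = 6.0130 K.
Without cloud: g' = 0.7184, ΔT' = 1.11/(1−0.7184) = 3.9418 K.
Change = 3.9418 − 6.0130 = -2.07 K.

-2.07 K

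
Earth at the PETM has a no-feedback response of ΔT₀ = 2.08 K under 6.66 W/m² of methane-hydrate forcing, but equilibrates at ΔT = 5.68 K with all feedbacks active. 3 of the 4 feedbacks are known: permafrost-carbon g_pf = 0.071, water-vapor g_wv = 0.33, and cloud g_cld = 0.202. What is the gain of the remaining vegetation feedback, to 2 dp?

0.03

Amplification A = ΔT/ΔT₀ = 5.68/2.08 = 2.731.
Total gain g = 1 − 1/A = 1 − 1/2.731 = 0.6338.
Known gains sum to 0.071 + 0.33 + 0.202 = 0.603.
g_veg = 0.6338 − 0.603 = 0.03.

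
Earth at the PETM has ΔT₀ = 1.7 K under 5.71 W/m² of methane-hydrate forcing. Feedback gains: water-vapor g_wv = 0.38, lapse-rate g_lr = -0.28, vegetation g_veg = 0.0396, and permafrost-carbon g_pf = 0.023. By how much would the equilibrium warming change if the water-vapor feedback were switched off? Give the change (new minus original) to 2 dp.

Original: g = 0.1626, ΔT = 1.7/(1−0.1626) = 2.0301 K.
Without water-vapor: g' = -0.2174, ΔT' = 1.7/(1+0.2174) = 1.3964 K.
Change = 1.3964 − 2.0301 = -0.63 K.

-0.63 K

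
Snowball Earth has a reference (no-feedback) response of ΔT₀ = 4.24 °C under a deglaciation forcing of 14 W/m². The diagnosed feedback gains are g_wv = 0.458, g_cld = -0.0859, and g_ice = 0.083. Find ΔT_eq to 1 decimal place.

7.8 °C

Total gain g = 0.458 − 0.0859 + 0.083 = 0.4551.
Amplification A = 1/(1 − 0.4551) = 1.835.
ΔT = 4.24 × 1.835 = 7.8 °C.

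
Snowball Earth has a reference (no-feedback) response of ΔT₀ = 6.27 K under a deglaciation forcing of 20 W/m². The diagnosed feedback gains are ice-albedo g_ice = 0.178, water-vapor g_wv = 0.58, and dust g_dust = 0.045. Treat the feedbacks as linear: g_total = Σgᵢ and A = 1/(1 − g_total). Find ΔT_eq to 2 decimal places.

31.83 K

Total gain g = 0.178 + 0.58 + 0.045 = 0.803.
Amplification A = 1/(1 − 0.803) = 5.076.
ΔT = 6.27 × 5.076 = 31.83 K.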